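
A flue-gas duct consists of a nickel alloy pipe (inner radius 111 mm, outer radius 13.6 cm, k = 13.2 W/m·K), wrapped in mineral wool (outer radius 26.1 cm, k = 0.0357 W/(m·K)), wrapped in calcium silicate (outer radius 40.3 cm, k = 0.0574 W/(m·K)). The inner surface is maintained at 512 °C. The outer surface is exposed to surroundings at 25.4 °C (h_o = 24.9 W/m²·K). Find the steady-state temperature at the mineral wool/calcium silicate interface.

Series thermal resistances, inner to outer:
  R'_nickel alloy = ln(0.136/0.111)/(2πk) = 0.2031/(2π·13.2) = 0.002449 m·K/W
  R'_mineral wool = ln(0.261/0.136)/(2πk) = 0.6519/(2π·0.0357) = 2.906 m·K/W
  R'_calcium silicate = ln(0.403/0.261)/(2πk) = 0.4344/(2π·0.0574) = 1.205 m·K/W
  R'_conv,out = 1/(2πr h) = 1/(2π·0.403·24.9) = 0.01586 m·K/W
ΣR = 0.002449 + 2.906 + 1.205 + 0.01586 = 4.129 m·K/W
Q' = ΔT/ΣR = (512 °C − 25.4 °C)/4.129 = 117.8 W/m
From the inner boundary to the mineral wool/calcium silicate interface, ΣR_partial = 2.908 m·K/W.
T_interface = T_in − Q'·ΣR_partial = 512 °C − (117.8)(2.908) = 169 °C

T = 169 °C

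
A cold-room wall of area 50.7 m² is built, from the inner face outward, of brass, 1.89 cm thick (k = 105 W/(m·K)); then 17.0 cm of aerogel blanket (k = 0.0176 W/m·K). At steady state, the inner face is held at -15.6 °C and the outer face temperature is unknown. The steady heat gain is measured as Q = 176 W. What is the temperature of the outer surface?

Sum the resistances:
  R_brass = L/(kA) = 0.0189/(105·50.7) = 3.550×10^-6 K/W
  R_aerogel blanket = L/(kA) = 0.170/(0.0176·50.7) = 0.1905 K/W
ΣR = 0.1905 K/W
ΔT = Q·ΣR = 176 × 0.1905 = 33.53 K
Heat flows inward, so T_out = T_in + ΔT = -15.6 + 33.53 = 17.9 °C

T_out = 17.9 °C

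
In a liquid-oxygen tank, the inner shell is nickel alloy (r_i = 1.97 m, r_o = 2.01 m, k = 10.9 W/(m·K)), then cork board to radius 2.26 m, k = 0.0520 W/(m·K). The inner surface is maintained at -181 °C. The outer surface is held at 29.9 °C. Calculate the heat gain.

Resistance network (inner→outer):
  R_nickel alloy = (1/1.97 − 1/2.01)/(4πk) = 0.01010/(4π·10.9) = 7.375×10^-5 K/W
  R_cork board = (1/2.01 − 1/2.26)/(4πk) = 0.05503/(4π·0.0520) = 0.08422 K/W
ΣR = 7.375×10^-5 + 0.08422 = 0.08429 K/W
Q = ΔT/ΣR = (-181 °C − 29.9 °C)/0.08429 = -2500 W
(Negative Q ⇒ heat flows inward; heat gain = 2500 W.)

Q = 2500 W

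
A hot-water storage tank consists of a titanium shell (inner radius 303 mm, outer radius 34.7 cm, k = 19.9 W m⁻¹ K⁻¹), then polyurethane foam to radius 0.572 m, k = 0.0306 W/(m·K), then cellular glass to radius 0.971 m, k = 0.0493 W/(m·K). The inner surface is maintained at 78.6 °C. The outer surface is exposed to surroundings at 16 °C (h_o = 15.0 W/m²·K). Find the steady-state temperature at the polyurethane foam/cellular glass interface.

T = 33.7 °C

Resistance network (inner→outer):
  R_titanium = (1/0.303 − 1/0.347)/(4πk) = 0.4185/(4π·19.9) = 0.001673 K/W
  R_polyurethane foam = (1/0.347 − 1/0.572)/(4πk) = 1.134/(4π·0.0306) = 2.948 K/W
  R_cellular glass = (1/0.572 − 1/0.971)/(4πk) = 0.7184/(4π·0.0493) = 1.160 K/W
  R_conv,out = 1/(4πr²h) = 1/(4π·0.971²·15.0) = 0.005627 K/W
ΣR = 0.001673 + 2.948 + 1.160 + 0.005627 = 4.115 K/W
Q = ΔT/ΣR = (78.6 °C − 16 °C)/4.115 = 15.21 W
From the inner boundary to the polyurethane foam/cellular glass interface, ΣR_partial = 2.950 K/W.
T_interface = T_in − Q·ΣR_partial = 78.6 °C − (15.21)(2.950) = 33.7 °C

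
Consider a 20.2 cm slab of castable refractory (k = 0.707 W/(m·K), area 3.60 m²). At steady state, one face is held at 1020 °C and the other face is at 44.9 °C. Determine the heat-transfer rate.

Q = kA·ΔT/L = 0.707 × 3.60 × |1020 °C − 44.9 °C| / 0.202 = 12300 W

Q = 12.3 kW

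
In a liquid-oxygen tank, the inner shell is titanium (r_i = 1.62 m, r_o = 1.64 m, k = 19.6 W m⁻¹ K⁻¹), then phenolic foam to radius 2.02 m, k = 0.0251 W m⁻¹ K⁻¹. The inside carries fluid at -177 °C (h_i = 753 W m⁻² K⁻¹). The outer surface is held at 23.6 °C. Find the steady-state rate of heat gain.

Resistance network (inner→outer):
  R_conv,in = 1/(4πr²h) = 1/(4π·1.62²·753) = 4.027×10^-5 K/W
  R_titanium = (1/1.62 − 1/1.64)/(4πk) = 0.007528/(4π·19.6) = 3.056×10^-5 K/W
  R_phenolic foam = (1/1.64 − 1/2.02)/(4πk) = 0.1147/(4π·0.0251) = 0.3637 K/W
ΣR = 4.027×10^-5 + 3.056×10^-5 + 0.3637 = 0.3638 K/W
Q = ΔT/ΣR = (-177 °C − 23.6 °C)/0.3638 = -551 W
(Negative Q ⇒ heat flows inward; heat gain = 551 W.)

Q = 551 W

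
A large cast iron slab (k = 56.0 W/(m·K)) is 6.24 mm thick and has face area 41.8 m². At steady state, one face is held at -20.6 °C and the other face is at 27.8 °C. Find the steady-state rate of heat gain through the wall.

Q = 1.82×10^7 W

Q = kA·ΔT/L = 56.0 × 41.8 × |-20.6 °C − 27.8 °C| / 0.00624 = 1.82×10^7 W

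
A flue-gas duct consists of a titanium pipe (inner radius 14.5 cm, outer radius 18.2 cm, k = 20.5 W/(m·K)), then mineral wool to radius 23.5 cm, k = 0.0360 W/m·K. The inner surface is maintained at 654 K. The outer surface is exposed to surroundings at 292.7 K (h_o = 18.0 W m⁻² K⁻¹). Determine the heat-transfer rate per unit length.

Series thermal resistances, inner to outer:
  R'_titanium = ln(0.182/0.145)/(2πk) = 0.2273/(2π·20.5) = 0.001764 m·K/W
  R'_mineral wool = ln(0.235/0.182)/(2πk) = 0.2556/(2π·0.0360) = 1.130 m·K/W
  R'_conv,out = 1/(2πr h) = 1/(2π·0.235·18.0) = 0.03763 m·K/W
ΣR = 0.001764 + 1.130 + 0.03763 = 1.169 m·K/W
Q' = ΔT/ΣR = (654 K − 292.7 K)/1.169 = 309 W/m

Q' = 309 W/m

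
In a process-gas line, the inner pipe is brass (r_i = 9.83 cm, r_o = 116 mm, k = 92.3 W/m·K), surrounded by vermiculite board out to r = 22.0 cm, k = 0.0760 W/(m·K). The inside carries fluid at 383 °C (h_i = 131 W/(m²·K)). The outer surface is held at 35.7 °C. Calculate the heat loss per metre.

Q' = 257 W/m

Treat each layer as a resistance in series:
  R'_conv,in = 1/(2πr h) = 1/(2π·0.0983·131) = 0.01236 m·K/W
  R'_brass = ln(0.116/0.0983)/(2πk) = 0.1656/(2π·92.3) = 2.855×10^-4 m·K/W
  R'_vermiculite board = ln(0.220/0.116)/(2πk) = 0.6400/(2π·0.0760) = 1.340 m·K/W
ΣR = 0.01236 + 2.855×10^-4 + 1.340 = 1.353 m·K/W
Q' = ΔT/ΣR = (383 °C − 35.7 °C)/1.353 = 257 W/m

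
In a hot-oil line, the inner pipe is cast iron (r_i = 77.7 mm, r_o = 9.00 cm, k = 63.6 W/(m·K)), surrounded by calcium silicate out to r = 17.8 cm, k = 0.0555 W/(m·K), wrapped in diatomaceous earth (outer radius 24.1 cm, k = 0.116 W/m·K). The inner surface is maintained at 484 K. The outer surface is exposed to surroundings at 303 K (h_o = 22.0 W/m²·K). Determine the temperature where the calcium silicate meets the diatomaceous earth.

Resistance network (inner→outer):
  R'_cast iron = ln(0.0900/0.0777)/(2πk) = 0.1470/(2π·63.6) = 3.677×10^-4 m·K/W
  R'_calcium silicate = ln(0.178/0.0900)/(2πk) = 0.6820/(2π·0.0555) = 1.956 m·K/W
  R'_diatomaceous earth = ln(0.241/0.178)/(2πk) = 0.3030/(2π·0.116) = 0.4157 m·K/W
  R'_conv,out = 1/(2πr h) = 1/(2π·0.241·22.0) = 0.03002 m·K/W
ΣR = 3.677×10^-4 + 1.956 + 0.4157 + 0.03002 = 2.402 m·K/W
Q' = ΔT/ΣR = (484 K − 303 K)/2.402 = 75.35 W/m
From the inner boundary to the calcium silicate/diatomaceous earth interface, ΣR_partial = 1.956 m·K/W.
T_interface = T_in − Q'·ΣR_partial = 484 K − (75.35)(1.956) = 336.6 K

T = 336.6 K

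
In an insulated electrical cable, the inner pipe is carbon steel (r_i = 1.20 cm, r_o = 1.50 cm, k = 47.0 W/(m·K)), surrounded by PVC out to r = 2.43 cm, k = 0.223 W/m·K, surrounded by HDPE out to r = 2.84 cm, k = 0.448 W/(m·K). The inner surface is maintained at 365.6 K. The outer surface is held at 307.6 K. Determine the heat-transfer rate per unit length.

Treat each layer as a resistance in series:
  R'_carbon steel = ln(0.0150/0.0120)/(2πk) = 0.2231/(2π·47.0) = 7.556×10^-4 m·K/W
  R'_PVC = ln(0.0243/0.0150)/(2πk) = 0.4824/(2π·0.223) = 0.3443 m·K/W
  R'_HDPE = ln(0.0284/0.0243)/(2πk) = 0.1559/(2π·0.448) = 0.05539 m·K/W
ΣR = 7.556×10^-4 + 0.3443 + 0.05539 = 0.4004 m·K/W
Q' = ΔT/ΣR = (365.6 K − 307.6 K)/0.4004 = 145 W/m

Q' = 145 W/m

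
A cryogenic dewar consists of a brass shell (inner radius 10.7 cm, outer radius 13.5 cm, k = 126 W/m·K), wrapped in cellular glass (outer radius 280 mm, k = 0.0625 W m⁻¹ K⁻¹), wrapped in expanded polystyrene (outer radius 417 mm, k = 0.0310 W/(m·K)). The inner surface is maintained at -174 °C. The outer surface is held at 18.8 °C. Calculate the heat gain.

Q = 24.4 W

Treat each layer as a resistance in series:
  R_brass = (1/0.107 − 1/0.135)/(4πk) = 1.938/(4π·126) = 0.001224 K/W
  R_cellular glass = (1/0.135 − 1/0.280)/(4πk) = 3.836/(4π·0.0625) = 4.884 K/W
  R_expanded polystyrene = (1/0.280 − 1/0.417)/(4πk) = 1.173/(4π·0.0310) = 3.012 K/W
ΣR = 0.001224 + 4.884 + 3.012 = 7.897 K/W
Q = ΔT/ΣR = (-174 °C − 18.8 °C)/7.897 = -24.4 W
(Negative Q ⇒ heat flows inward; heat gain = 24.4 W.)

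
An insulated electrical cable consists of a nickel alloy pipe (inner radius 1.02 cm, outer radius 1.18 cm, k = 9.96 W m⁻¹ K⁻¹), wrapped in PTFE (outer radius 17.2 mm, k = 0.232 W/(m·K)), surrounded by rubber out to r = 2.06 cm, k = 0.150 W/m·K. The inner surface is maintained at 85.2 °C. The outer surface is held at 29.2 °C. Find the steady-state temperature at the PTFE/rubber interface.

T = 52.9 °C

Series thermal resistances, inner to outer:
  R'_nickel alloy = ln(0.0118/0.0102)/(2πk) = 0.1457/(2π·9.96) = 0.002328 m·K/W
  R'_PTFE = ln(0.0172/0.0118)/(2πk) = 0.3768/(2π·0.232) = 0.2585 m·K/W
  R'_rubber = ln(0.0206/0.0172)/(2πk) = 0.1804/(2π·0.150) = 0.1914 m·K/W
ΣR = 0.002328 + 0.2585 + 0.1914 = 0.4522 m·K/W
Q' = ΔT/ΣR = (85.2 °C − 29.2 °C)/0.4522 = 123.8 W/m
From the inner boundary to the PTFE/rubber interface, ΣR_partial = 0.2608 m·K/W.
T_interface = T_in − Q'·ΣR_partial = 85.2 °C − (123.8)(0.2608) = 52.9 °C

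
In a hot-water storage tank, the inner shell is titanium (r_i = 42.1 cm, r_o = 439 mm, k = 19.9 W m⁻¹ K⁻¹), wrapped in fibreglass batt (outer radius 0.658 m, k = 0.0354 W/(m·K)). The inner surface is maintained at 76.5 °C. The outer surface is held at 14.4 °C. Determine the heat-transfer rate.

Series thermal resistances, inner to outer:
  R_titanium = (1/0.421 − 1/0.439)/(4πk) = 0.09739/(4π·19.9) = 3.895×10^-4 K/W
  R_fibreglass batt = (1/0.439 − 1/0.658)/(4πk) = 0.7581/(4π·0.0354) = 1.704 K/W
ΣR = 3.895×10^-4 + 1.704 = 1.704 K/W
Q = ΔT/ΣR = (76.5 °C − 14.4 °C)/1.704 = 36.4 W

Q = 36.4 W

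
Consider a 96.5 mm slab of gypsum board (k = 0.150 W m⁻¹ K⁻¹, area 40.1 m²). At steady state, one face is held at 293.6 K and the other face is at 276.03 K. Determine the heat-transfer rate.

Q = kA·ΔT/L = 0.150 × 40.1 × |293.6 K − 276.03 K| / 0.0965 = 1100 W

Q = 1100 W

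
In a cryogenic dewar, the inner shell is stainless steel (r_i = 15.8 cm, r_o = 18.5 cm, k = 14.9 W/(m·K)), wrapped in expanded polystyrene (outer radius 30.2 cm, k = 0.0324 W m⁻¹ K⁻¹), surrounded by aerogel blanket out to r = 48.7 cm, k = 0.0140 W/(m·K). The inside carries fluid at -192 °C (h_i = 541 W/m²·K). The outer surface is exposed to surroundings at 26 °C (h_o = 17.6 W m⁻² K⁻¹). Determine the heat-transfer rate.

Q = 17.7 W

Resistance network (inner→outer):
  R_conv,in = 1/(4πr²h) = 1/(4π·0.158²·541) = 0.005892 K/W
  R_stainless steel = (1/0.158 − 1/0.185)/(4πk) = 0.9237/(4π·14.9) = 0.004933 K/W
  R_expanded polystyrene = (1/0.185 − 1/0.302)/(4πk) = 2.094/(4π·0.0324) = 5.143 K/W
  R_aerogel blanket = (1/0.302 − 1/0.487)/(4πk) = 1.258/(4π·0.0140) = 7.150 K/W
  R_conv,out = 1/(4πr²h) = 1/(4π·0.487²·17.6) = 0.01906 K/W
ΣR = 0.005892 + 0.004933 + 5.143 + 7.150 + 0.01906 = 12.32 K/W
Q = ΔT/ΣR = (-192 °C − 26 °C)/12.32 = -17.7 W
(Negative Q ⇒ heat flows inward; heat gain = 17.7 W.)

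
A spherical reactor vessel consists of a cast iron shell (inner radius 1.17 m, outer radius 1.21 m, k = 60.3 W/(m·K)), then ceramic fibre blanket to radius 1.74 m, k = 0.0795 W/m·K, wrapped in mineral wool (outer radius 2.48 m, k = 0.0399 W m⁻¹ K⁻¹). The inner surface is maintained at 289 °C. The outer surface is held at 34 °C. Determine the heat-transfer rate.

Q = 429 W

Resistance network (inner→outer):
  R_cast iron = (1/1.17 − 1/1.21)/(4πk) = 0.02825/(4π·60.3) = 3.729×10^-5 K/W
  R_ceramic fibre blanket = (1/1.21 − 1/1.74)/(4πk) = 0.2517/(4π·0.0795) = 0.2520 K/W
  R_mineral wool = (1/1.74 − 1/2.48)/(4πk) = 0.1715/(4π·0.0399) = 0.3420 K/W
ΣR = 3.729×10^-5 + 0.2520 + 0.3420 = 0.5940 K/W
Q = ΔT/ΣR = (289 °C − 34 °C)/0.5940 = 429 W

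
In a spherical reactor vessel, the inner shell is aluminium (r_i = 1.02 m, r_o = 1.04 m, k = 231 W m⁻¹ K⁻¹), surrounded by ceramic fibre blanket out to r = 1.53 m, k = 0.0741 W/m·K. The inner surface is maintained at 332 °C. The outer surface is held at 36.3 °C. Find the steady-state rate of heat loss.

Treat each layer as a resistance in series:
  R_aluminium = (1/1.02 − 1/1.04)/(4πk) = 0.01885/(4π·231) = 6.495×10^-6 K/W
  R_ceramic fibre blanket = (1/1.04 − 1/1.53)/(4πk) = 0.3079/(4π·0.0741) = 0.3307 K/W
ΣR = 6.495×10^-6 + 0.3307 = 0.3307 K/W
Q = ΔT/ΣR = (332 °C − 36.3 °C)/0.3307 = 894 W

Q = 894 W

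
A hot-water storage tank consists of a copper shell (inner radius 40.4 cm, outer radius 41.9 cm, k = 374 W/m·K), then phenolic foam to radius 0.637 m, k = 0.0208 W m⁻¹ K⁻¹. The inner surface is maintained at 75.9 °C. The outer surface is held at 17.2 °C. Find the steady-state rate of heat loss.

Resistance network (inner→outer):
  R_copper = (1/0.404 − 1/0.419)/(4πk) = 0.08861/(4π·374) = 1.885×10^-5 K/W
  R_phenolic foam = (1/0.419 − 1/0.637)/(4πk) = 0.8168/(4π·0.0208) = 3.125 K/W
ΣR = 1.885×10^-5 + 3.125 = 3.125 K/W
Q = ΔT/ΣR = (75.9 °C − 17.2 °C)/3.125 = 18.8 W

Q = 18.8 W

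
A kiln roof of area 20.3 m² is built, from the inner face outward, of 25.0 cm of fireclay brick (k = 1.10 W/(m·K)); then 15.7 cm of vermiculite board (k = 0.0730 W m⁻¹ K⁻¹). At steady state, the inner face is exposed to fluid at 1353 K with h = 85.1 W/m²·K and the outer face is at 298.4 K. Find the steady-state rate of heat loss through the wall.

Resistance network (inner→outer):
  R_conv,in = 1/(hA) = 1/(85.1·20.3) = 5.789×10^-4 K/W
  R_fireclay brick = L/(kA) = 0.250/(1.10·20.3) = 0.01120 K/W
  R_vermiculite board = L/(kA) = 0.157/(0.0730·20.3) = 0.1059 K/W
ΣR = 5.789×10^-4 + 0.01120 + 0.1059 = 0.1177 K/W
Q = ΔT/ΣR = (1353 K − 298.4 K)/0.1177 = 8960 W

Q = 8.96 kW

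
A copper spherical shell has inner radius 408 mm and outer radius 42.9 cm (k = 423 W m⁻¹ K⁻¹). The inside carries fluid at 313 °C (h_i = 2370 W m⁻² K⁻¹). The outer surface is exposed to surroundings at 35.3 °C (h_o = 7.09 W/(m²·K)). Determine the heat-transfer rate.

Q = 4540 W

Treat each layer as a resistance in series:
  R_conv,in = 1/(4πr²h) = 1/(4π·0.408²·2370) = 2.017×10^-4 K/W
  R_copper = (1/0.408 − 1/0.429)/(4πk) = 0.1200/(4π·423) = 2.257×10^-5 K/W
  R_conv,out = 1/(4πr²h) = 1/(4π·0.429²·7.09) = 0.06099 K/W
ΣR = 2.017×10^-4 + 2.257×10^-5 + 0.06099 = 0.06121 K/W
Q = ΔT/ΣR = (313 °C − 35.3 °C)/0.06121 = 4540 W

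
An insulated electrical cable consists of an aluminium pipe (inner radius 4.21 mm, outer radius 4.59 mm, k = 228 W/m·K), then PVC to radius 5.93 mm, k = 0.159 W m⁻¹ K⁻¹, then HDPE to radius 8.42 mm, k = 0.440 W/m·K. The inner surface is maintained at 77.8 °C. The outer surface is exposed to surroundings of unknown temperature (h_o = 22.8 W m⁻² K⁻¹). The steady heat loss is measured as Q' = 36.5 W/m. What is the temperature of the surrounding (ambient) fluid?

Series resistances:
  R'_aluminium = ln(0.00459/0.00421)/(2πk) = 0.08642/(2π·228) = 6.032×10^-5 m·K/W
  R'_PVC = ln(0.00593/0.00459)/(2πk) = 0.2561/(2π·0.159) = 0.2564 m·K/W
  R'_HDPE = ln(0.00842/0.00593)/(2πk) = 0.3506/(2π·0.440) = 0.1268 m·K/W
  R'_conv,out = 1/(2πr h) = 1/(2π·0.00842·22.8) = 0.8290 m·K/W
ΣR = 1.212 m·K/W
ΔT = Q'·ΣR = 36.5 × 1.212 = 44.24 K
Heat flows outward, so T_out = T_in − ΔT = 77.8 − 44.24 = 33.6 °C

T_out = 33.6 °C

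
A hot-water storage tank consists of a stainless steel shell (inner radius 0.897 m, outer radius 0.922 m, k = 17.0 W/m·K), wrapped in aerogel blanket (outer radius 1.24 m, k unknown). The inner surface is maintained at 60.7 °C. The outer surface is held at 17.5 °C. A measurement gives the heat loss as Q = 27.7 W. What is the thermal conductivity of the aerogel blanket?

k = 0.0142 W/m·K

ΣR = ΔT/Q = |60.7 − 17.5|/27.7 = 1.560 K/W
Known resistances:
  R_stainless steel = (1/0.897 − 1/0.922)/(4πk) = 0.03023/(4π·17.0) = 1.415×10^-4 K/W
R_aerogel blanket = ΣR − ΣR_known = 1.560 − 1.415×10^-4 = 1.560 K/W
(1/r₁−1/r₂)/(4πk) = 1.560 ⇒ k = 0.2781/(4π·1.560) = 0.0142 W/m·K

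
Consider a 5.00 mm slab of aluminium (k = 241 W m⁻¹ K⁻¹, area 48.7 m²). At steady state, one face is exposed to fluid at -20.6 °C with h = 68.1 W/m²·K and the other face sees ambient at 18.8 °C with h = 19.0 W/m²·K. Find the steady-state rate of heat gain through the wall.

Series thermal resistances, inner to outer:
  R_conv,in = 1/(hA) = 1/(68.1·48.7) = 3.015×10^-4 K/W
  R_aluminium = L/(kA) = 0.00500/(241·48.7) = 4.260×10^-7 K/W
  R_conv,out = 1/(hA) = 1/(19.0·48.7) = 0.001081 K/W
ΣR = 3.015×10^-4 + 4.260×10^-7 + 0.001081 = 0.001383 K/W
Q = ΔT/ΣR = (-20.6 °C − 18.8 °C)/0.001383 = -28500 W
(Negative Q ⇒ heat flows inward; heat gain = 28500 W.)

Q = 28.5 kW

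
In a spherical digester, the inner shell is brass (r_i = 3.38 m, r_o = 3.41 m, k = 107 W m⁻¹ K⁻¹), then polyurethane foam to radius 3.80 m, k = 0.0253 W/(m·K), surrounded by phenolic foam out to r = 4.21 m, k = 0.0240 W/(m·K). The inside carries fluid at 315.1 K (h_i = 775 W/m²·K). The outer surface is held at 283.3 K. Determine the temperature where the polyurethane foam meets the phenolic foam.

Resistance network (inner→outer):
  R_conv,in = 1/(4πr²h) = 1/(4π·3.38²·775) = 8.988×10^-6 K/W
  R_brass = (1/3.38 − 1/3.41)/(4πk) = 0.002603/(4π·107) = 1.936×10^-6 K/W
  R_polyurethane foam = (1/3.41 − 1/3.80)/(4πk) = 0.03010/(4π·0.0253) = 0.09467 K/W
  R_phenolic foam = (1/3.80 − 1/4.21)/(4πk) = 0.02563/(4π·0.0240) = 0.08498 K/W
ΣR = 8.988×10^-6 + 1.936×10^-6 + 0.09467 + 0.08498 = 0.1797 K/W
Q = ΔT/ΣR = (315.1 K − 283.3 K)/0.1797 = 177.0 W
From the inner boundary to the polyurethane foam/phenolic foam interface, ΣR_partial = 0.09468 K/W.
T_interface = T_in − Q·ΣR_partial = 315.1 K − (177.0)(0.09468) = 298.3 K

T = 298.3 K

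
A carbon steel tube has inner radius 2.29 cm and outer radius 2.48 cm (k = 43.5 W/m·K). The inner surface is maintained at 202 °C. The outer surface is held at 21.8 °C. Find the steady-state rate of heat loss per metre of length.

Q' = 2πk·ΔT/ln(r₂/r₁) = 2π × 43.5 × 180.2 / ln(0.0248/0.0229) = 6.18×10^5 W/m

Q' = 618 kW/m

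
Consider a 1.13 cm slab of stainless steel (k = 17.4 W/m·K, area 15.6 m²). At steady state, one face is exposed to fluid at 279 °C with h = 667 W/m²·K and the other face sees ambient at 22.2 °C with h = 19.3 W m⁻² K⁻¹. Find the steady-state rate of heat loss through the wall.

Q = 74.2 kW

Series thermal resistances, inner to outer:
  R_conv,in = 1/(hA) = 1/(667·15.6) = 9.611×10^-5 K/W
  R_stainless steel = L/(kA) = 0.0113/(17.4·15.6) = 4.163×10^-5 K/W
  R_conv,out = 1/(hA) = 1/(19.3·15.6) = 0.003321 K/W
ΣR = 9.611×10^-5 + 4.163×10^-5 + 0.003321 = 0.003459 K/W
Q = ΔT/ΣR = (279 °C − 22.2 °C)/0.003459 = 74200 W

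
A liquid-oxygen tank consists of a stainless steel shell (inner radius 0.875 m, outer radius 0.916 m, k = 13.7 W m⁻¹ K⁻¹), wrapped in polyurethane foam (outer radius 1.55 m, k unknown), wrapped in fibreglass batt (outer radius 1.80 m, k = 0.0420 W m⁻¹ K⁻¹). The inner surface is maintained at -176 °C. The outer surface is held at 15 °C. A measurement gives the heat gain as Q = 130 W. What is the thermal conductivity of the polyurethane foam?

ΣR = ΔT/Q = |-176 − 15|/130 = 1.469 K/W
Known resistances:
  R_stainless steel = (1/0.875 − 1/0.916)/(4πk) = 0.05115/(4π·13.7) = 2.971×10^-4 K/W
  R_fibreglass batt = (1/1.55 − 1/1.80)/(4πk) = 0.08961/(4π·0.0420) = 0.1698 K/W
R_polyurethane foam = ΣR − ΣR_known = 1.469 − 0.1701 = 1.299 K/W
(1/r₁−1/r₂)/(4πk) = 1.299 ⇒ k = 0.4465/(4π·1.299) = 0.0274 W/m·K

k = 0.0274 W/m·K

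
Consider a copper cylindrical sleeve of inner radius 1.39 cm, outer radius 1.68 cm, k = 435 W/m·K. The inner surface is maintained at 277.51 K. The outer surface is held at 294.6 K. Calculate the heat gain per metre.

Q' = 247 kW/m

Q' = 2πk·ΔT/ln(r₂/r₁) = 2π × 435 × 17.09 / ln(0.0168/0.0139) = 2.47×10^5 W/m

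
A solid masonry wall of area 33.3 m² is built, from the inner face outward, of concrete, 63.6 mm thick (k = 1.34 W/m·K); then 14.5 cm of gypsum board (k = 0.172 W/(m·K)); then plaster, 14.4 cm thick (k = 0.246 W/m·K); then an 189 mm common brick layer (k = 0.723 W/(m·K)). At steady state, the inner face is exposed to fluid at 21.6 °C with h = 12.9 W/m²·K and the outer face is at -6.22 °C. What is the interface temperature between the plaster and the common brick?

Treat each layer as a resistance in series:
  R_conv,in = 1/(hA) = 1/(12.9·33.3) = 0.002328 K/W
  R_concrete = L/(kA) = 0.0636/(1.34·33.3) = 0.001425 K/W
  R_gypsum board = L/(kA) = 0.145/(0.172·33.3) = 0.02532 K/W
  R_plaster = L/(kA) = 0.144/(0.246·33.3) = 0.01758 K/W
  R_common brick = L/(kA) = 0.189/(0.723·33.3) = 0.007850 K/W
ΣR = 0.002328 + 0.001425 + 0.02532 + 0.01758 + 0.007850 = 0.05450 K/W
Q = ΔT/ΣR = (21.6 °C − -6.22 °C)/0.05450 = 510.5 W
From the inner boundary to the plaster/common brick interface, ΣR_partial = 0.04665 K/W.
T_interface = T_in − Q·ΣR_partial = 21.6 °C − (510.5)(0.04665) = -2.21 °C

T = -2.21 °C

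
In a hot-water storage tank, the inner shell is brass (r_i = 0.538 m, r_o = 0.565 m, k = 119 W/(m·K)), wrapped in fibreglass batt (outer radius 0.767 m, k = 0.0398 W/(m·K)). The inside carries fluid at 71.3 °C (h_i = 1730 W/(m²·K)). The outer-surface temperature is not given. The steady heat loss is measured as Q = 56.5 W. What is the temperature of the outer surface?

T_out = 18.6 °C

Sum the resistances:
  R_conv,in = 1/(4πr²h) = 1/(4π·0.538²·1730) = 1.589×10^-4 K/W
  R_brass = (1/0.538 − 1/0.565)/(4πk) = 0.08882/(4π·119) = 5.940×10^-5 K/W
  R_fibreglass batt = (1/0.565 − 1/0.767)/(4πk) = 0.4661/(4π·0.0398) = 0.9320 K/W
ΣR = 0.9322 K/W
ΔT = Q·ΣR = 56.5 × 0.9322 = 52.67 K
Heat flows outward, so T_out = T_in − ΔT = 71.3 − 52.67 = 18.6 °C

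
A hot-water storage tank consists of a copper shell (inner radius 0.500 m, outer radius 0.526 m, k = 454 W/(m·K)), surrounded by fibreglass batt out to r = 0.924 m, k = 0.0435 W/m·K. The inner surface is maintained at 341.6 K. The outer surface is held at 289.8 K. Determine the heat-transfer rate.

Q = 34.6 W

Resistance network (inner→outer):
  R_copper = (1/0.500 − 1/0.526)/(4πk) = 0.09886/(4π·454) = 1.733×10^-5 K/W
  R_fibreglass batt = (1/0.526 − 1/0.924)/(4πk) = 0.8189/(4π·0.0435) = 1.498 K/W
ΣR = 1.733×10^-5 + 1.498 = 1.498 K/W
Q = ΔT/ΣR = (341.6 K − 289.8 K)/1.498 = 34.6 W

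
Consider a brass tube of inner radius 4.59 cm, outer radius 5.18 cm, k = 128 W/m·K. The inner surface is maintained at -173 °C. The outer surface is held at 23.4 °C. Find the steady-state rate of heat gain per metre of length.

Q' = 1.31×10^6 W/m

Q' = 2πk·ΔT/ln(r₂/r₁) = 2π × 128 × 196.4 / ln(0.0518/0.0459) = 1.31×10^6 W/m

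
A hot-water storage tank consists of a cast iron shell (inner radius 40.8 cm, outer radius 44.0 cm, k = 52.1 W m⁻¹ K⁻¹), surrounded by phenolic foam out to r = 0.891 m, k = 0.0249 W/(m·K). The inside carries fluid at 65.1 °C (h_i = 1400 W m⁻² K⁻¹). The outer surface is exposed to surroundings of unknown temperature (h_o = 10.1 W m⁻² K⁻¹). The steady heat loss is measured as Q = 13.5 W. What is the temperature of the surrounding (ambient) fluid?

Sum the resistances:
  R_conv,in = 1/(4πr²h) = 1/(4π·0.408²·1400) = 3.415×10^-4 K/W
  R_cast iron = (1/0.408 − 1/0.440)/(4πk) = 0.1783/(4π·52.1) = 2.723×10^-4 K/W
  R_phenolic foam = (1/0.440 − 1/0.891)/(4πk) = 1.150/(4π·0.0249) = 3.677 K/W
  R_conv,out = 1/(4πr²h) = 1/(4π·0.891²·10.1) = 0.009925 K/W
ΣR = 3.687 K/W
ΔT = Q·ΣR = 13.5 × 3.687 = 49.77 K
Heat flows outward, so T_out = T_in − ΔT = 65.1 − 49.77 = 15.3 °C

T_out = 15.3 °C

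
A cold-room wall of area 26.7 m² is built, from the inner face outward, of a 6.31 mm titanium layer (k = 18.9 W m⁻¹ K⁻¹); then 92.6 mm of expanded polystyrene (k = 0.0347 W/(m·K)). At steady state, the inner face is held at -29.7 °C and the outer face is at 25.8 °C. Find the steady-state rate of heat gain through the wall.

Resistance network (inner→outer):
  R_titanium = L/(kA) = 0.00631/(18.9·26.7) = 1.250×10^-5 K/W
  R_expanded polystyrene = L/(kA) = 0.0926/(0.0347·26.7) = 0.09995 K/W
ΣR = 1.250×10^-5 + 0.09995 = 0.09996 K/W
Q = ΔT/ΣR = (-29.7 °C − 25.8 °C)/0.09996 = -555 W
(Negative Q ⇒ heat flows inward; heat gain = 555 W.)

Q = 555 W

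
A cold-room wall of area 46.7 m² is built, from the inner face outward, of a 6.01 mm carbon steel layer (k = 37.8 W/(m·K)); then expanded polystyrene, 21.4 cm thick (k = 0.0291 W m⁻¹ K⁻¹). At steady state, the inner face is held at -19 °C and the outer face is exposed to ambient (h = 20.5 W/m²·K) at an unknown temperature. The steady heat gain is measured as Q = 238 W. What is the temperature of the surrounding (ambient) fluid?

T_out = 18.7 °C

Series resistances:
  R_carbon steel = L/(kA) = 0.00601/(37.8·46.7) = 3.405×10^-6 K/W
  R_expanded polystyrene = L/(kA) = 0.214/(0.0291·46.7) = 0.1575 K/W
  R_conv,out = 1/(hA) = 1/(20.5·46.7) = 0.001045 K/W
ΣR = 0.1585 K/W
ΔT = Q·ΣR = 238 × 0.1585 = 37.72 K
Heat flows inward, so T_out = T_in + ΔT = -19 + 37.72 = 18.7 °C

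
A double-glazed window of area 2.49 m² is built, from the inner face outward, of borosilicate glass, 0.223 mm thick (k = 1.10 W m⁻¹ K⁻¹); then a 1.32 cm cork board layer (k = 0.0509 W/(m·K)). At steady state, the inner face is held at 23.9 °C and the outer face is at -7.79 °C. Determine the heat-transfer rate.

Q = 304 W

Treat each layer as a resistance in series:
  R_borosilicate glass = L/(kA) = 2.23×10^-4/(1.10·2.49) = 8.142×10^-5 K/W
  R_cork board = L/(kA) = 0.0132/(0.0509·2.49) = 0.1041 K/W
ΣR = 8.142×10^-5 + 0.1041 = 0.1042 K/W
Q = ΔT/ΣR = (23.9 °C − -7.79 °C)/0.1042 = 304 W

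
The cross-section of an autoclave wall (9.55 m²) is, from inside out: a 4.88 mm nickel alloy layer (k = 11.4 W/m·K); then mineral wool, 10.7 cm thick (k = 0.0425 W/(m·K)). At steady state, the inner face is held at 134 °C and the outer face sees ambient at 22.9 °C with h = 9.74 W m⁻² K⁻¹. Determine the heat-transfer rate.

Resistance network (inner→outer):
  R_nickel alloy = L/(kA) = 0.00488/(11.4·9.55) = 4.482×10^-5 K/W
  R_mineral wool = L/(kA) = 0.107/(0.0425·9.55) = 0.2636 K/W
  R_conv,out = 1/(hA) = 1/(9.74·9.55) = 0.01075 K/W
ΣR = 4.482×10^-5 + 0.2636 + 0.01075 = 0.2744 K/W
Q = ΔT/ΣR = (134 °C − 22.9 °C)/0.2744 = 405 W

Q = 405 W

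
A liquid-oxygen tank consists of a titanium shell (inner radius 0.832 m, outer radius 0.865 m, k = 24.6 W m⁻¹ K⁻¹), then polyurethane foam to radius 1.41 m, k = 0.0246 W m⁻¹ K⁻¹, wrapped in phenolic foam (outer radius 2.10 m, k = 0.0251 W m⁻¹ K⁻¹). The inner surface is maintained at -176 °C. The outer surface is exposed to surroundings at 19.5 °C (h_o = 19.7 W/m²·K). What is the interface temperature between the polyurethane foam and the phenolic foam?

Treat each layer as a resistance in series:
  R_titanium = (1/0.832 − 1/0.865)/(4πk) = 0.04585/(4π·24.6) = 1.483×10^-4 K/W
  R_polyurethane foam = (1/0.865 − 1/1.41)/(4πk) = 0.4468/(4π·0.0246) = 1.445 K/W
  R_phenolic foam = (1/1.41 − 1/2.10)/(4πk) = 0.2330/(4π·0.0251) = 0.7388 K/W
  R_conv,out = 1/(4πr²h) = 1/(4π·2.10²·19.7) = 9.160×10^-4 K/W
ΣR = 1.483×10^-4 + 1.445 + 0.7388 + 9.160×10^-4 = 2.185 K/W
Q = ΔT/ΣR = (-176 °C − 19.5 °C)/2.185 = -89.47 W
From the inner boundary to the polyurethane foam/phenolic foam interface, ΣR_partial = 1.445 K/W.
T_interface = T_in − Q·ΣR_partial = -176 °C − (-89.47)(1.445) = -46.7 °C

T = -46.7 °C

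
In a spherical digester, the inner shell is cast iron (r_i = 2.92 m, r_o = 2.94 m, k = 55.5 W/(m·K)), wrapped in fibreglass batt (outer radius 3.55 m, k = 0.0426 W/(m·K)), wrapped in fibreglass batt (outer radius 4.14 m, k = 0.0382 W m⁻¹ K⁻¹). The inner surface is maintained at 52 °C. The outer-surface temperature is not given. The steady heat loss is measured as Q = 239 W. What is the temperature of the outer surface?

Series resistances:
  R_cast iron = (1/2.92 − 1/2.94)/(4πk) = 0.002330/(4π·55.5) = 3.340×10^-6 K/W
  R_fibreglass batt = (1/2.94 − 1/3.55)/(4πk) = 0.05845/(4π·0.0426) = 0.1092 K/W
  R_fibreglass batt = (1/3.55 − 1/4.14)/(4πk) = 0.04014/(4π·0.0382) = 0.08363 K/W
ΣR = 0.1928 K/W
ΔT = Q·ΣR = 239 × 0.1928 = 46.08 K
Heat flows outward, so T_out = T_in − ΔT = 52 − 46.08 = 5.92 °C

T_out = 5.92 °C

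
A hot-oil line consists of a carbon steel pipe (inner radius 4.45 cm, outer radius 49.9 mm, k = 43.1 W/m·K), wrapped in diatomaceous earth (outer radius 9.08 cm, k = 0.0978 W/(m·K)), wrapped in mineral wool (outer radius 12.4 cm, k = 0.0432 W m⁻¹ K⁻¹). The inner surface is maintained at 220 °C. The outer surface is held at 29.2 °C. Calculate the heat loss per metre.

Q' = 89.9 W/m

Treat each layer as a resistance in series:
  R'_carbon steel = ln(0.0499/0.0445)/(2πk) = 0.1145/(2π·43.1) = 4.229×10^-4 m·K/W
  R'_diatomaceous earth = ln(0.0908/0.0499)/(2πk) = 0.5986/(2π·0.0978) = 0.9742 m·K/W
  R'_mineral wool = ln(0.124/0.0908)/(2πk) = 0.3116/(2π·0.0432) = 1.148 m·K/W
ΣR = 4.229×10^-4 + 0.9742 + 1.148 = 2.123 m·K/W
Q' = ΔT/ΣR = (220 °C − 29.2 °C)/2.123 = 89.9 W/m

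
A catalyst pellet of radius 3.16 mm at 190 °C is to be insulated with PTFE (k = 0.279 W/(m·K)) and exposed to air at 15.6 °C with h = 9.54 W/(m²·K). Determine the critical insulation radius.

r_cr = 5.85 cm

For a sphere, r_cr = 2k_ins/h = 2·0.279/9.54 = 0.0585 m = 5.85 cm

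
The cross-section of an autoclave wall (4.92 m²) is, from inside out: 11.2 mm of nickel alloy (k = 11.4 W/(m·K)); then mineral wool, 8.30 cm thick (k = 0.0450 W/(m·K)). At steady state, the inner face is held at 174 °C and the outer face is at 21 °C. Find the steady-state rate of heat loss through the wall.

Q = 408 W

Resistance network (inner→outer):
  R_nickel alloy = L/(kA) = 0.0112/(11.4·4.92) = 1.997×10^-4 K/W
  R_mineral wool = L/(kA) = 0.0830/(0.0450·4.92) = 0.3749 K/W
ΣR = 1.997×10^-4 + 0.3749 = 0.3751 K/W
Q = ΔT/ΣR = (174 °C − 21 °C)/0.3751 = 408 W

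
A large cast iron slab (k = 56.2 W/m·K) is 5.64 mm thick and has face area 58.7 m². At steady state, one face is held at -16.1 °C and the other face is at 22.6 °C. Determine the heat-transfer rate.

Q = 2.26×10^7 W

Q = kA·ΔT/L = 56.2 × 58.7 × |-16.1 °C − 22.6 °C| / 0.00564 = 2.26×10^7 W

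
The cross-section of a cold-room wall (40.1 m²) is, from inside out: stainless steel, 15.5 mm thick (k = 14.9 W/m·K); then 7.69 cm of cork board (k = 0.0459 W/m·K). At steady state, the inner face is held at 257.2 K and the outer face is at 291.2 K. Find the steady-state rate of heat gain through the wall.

Resistance network (inner→outer):
  R_stainless steel = L/(kA) = 0.0155/(14.9·40.1) = 2.594×10^-5 K/W
  R_cork board = L/(kA) = 0.0769/(0.0459·40.1) = 0.04178 K/W
ΣR = 2.594×10^-5 + 0.04178 = 0.04181 K/W
Q = ΔT/ΣR = (257.2 K − 291.2 K)/0.04181 = -813 W
(Negative Q ⇒ heat flows inward; heat gain = 813 W.)

Q = 813 W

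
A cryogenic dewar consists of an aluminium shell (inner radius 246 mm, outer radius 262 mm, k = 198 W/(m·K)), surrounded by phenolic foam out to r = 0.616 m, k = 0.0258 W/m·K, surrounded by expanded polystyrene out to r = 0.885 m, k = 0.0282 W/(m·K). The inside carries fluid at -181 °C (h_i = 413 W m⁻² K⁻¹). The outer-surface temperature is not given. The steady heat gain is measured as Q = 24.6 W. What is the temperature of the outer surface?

T_out = 19.8 °C

Series resistances:
  R_conv,in = 1/(4πr²h) = 1/(4π·0.246²·413) = 0.003184 K/W
  R_aluminium = (1/0.246 − 1/0.262)/(4πk) = 0.2482/(4π·198) = 9.977×10^-5 K/W
  R_phenolic foam = (1/0.262 − 1/0.616)/(4πk) = 2.193/(4π·0.0258) = 6.765 K/W
  R_expanded polystyrene = (1/0.616 − 1/0.885)/(4πk) = 0.4934/(4π·0.0282) = 1.392 K/W
ΣR = 8.161 K/W
ΔT = Q·ΣR = 24.6 × 8.161 = 200.8 K
Heat flows inward, so T_out = T_in + ΔT = -181 + 200.8 = 19.8 °C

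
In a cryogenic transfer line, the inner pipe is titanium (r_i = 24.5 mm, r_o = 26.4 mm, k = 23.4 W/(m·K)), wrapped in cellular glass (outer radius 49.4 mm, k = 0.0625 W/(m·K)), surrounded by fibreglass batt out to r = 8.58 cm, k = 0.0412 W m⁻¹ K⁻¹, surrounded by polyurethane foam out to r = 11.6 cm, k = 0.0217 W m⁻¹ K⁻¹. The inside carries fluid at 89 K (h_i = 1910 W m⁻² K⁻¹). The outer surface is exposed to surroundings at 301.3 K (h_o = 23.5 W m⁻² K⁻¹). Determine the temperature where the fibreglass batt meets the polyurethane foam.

T = 221.0 K

Resistance network (inner→outer):
  R'_conv,in = 1/(2πr h) = 1/(2π·0.0245·1910) = 0.003401 m·K/W
  R'_titanium = ln(0.0264/0.0245)/(2πk) = 0.07469/(2π·23.4) = 5.080×10^-4 m·K/W
  R'_cellular glass = ln(0.0494/0.0264)/(2πk) = 0.6266/(2π·0.0625) = 1.596 m·K/W
  R'_fibreglass batt = ln(0.0858/0.0494)/(2πk) = 0.5521/(2π·0.0412) = 2.133 m·K/W
  R'_polyurethane foam = ln(0.116/0.0858)/(2πk) = 0.3016/(2π·0.0217) = 2.212 m·K/W
  R'_conv,out = 1/(2πr h) = 1/(2π·0.116·23.5) = 0.05838 m·K/W
ΣR = 0.003401 + 5.080×10^-4 + 1.596 + 2.133 + 2.212 + 0.05838 = 6.003 m·K/W
Q' = ΔT/ΣR = (89 K − 301.3 K)/6.003 = -35.37 W/m
From the inner boundary to the fibreglass batt/polyurethane foam interface, ΣR_partial = 3.733 m·K/W.
T_interface = T_in − Q'·ΣR_partial = 89 K − (-35.37)(3.733) = 221.0 K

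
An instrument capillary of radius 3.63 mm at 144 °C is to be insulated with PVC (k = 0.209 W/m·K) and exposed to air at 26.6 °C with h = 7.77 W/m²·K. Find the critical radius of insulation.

For a cylinder, r_cr = k_ins/h = 0.209/7.77 = 0.0269 m = 2.69 cm

r_cr = 2.69 cm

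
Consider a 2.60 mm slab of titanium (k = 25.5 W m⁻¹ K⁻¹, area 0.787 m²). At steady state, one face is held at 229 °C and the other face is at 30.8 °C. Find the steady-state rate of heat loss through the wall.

Q = kA·ΔT/L = 25.5 × 0.787 × |229 °C − 30.8 °C| / 0.00260 = 1.53×10^6 W

Q = 1530 kW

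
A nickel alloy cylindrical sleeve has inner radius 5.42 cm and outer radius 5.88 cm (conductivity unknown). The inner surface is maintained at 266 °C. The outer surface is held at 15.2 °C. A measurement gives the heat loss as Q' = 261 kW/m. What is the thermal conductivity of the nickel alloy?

ΣR = ΔT/Q' = |266 − 15.2|/2.61×10^5 = 9.609×10^-4 m·K/W
ln(r₂/r₁)/(2πk) = 9.609×10^-4 ⇒ k = 0.08146/(2π·9.609×10^-4) = 13.5 W/m·K

k = 13.5 W/m·K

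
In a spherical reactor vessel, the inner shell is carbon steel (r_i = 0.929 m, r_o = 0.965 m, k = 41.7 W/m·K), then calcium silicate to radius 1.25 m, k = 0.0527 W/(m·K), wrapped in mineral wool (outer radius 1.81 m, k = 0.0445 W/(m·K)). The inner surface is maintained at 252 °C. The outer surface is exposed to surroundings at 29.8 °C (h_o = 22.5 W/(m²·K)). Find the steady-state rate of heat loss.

Series thermal resistances, inner to outer:
  R_carbon steel = (1/0.929 − 1/0.965)/(4πk) = 0.04016/(4π·41.7) = 7.663×10^-5 K/W
  R_calcium silicate = (1/0.965 − 1/1.25)/(4πk) = 0.2363/(4π·0.0527) = 0.3568 K/W
  R_mineral wool = (1/1.25 − 1/1.81)/(4πk) = 0.2475/(4π·0.0445) = 0.4426 K/W
  R_conv,out = 1/(4πr²h) = 1/(4π·1.81²·22.5) = 0.001080 K/W
ΣR = 7.663×10^-5 + 0.3568 + 0.4426 + 0.001080 = 0.8006 K/W
Q = ΔT/ΣR = (252 °C − 29.8 °C)/0.8006 = 278 W

Q = 278 W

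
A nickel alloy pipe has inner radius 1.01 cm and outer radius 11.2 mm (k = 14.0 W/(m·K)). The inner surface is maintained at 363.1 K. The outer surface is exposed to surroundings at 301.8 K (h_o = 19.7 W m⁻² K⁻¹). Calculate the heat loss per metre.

Q' = 84.8 W/m

Resistance network (inner→outer):
  R'_nickel alloy = ln(0.0112/0.0101)/(2πk) = 0.1034/(2π·14.0) = 0.001175 m·K/W
  R'_conv,out = 1/(2πr h) = 1/(2π·0.0112·19.7) = 0.7213 m·K/W
ΣR = 0.001175 + 0.7213 = 0.7225 m·K/W
Q' = ΔT/ΣR = (363.1 K − 301.8 K)/0.7225 = 84.8 W/m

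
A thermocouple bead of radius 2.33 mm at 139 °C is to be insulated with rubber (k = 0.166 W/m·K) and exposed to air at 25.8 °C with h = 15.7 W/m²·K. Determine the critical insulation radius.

For a sphere, r_cr = 2k_ins/h = 2·0.166/15.7 = 0.0211 m = 2.11 cm

r_cr = 2.11 cm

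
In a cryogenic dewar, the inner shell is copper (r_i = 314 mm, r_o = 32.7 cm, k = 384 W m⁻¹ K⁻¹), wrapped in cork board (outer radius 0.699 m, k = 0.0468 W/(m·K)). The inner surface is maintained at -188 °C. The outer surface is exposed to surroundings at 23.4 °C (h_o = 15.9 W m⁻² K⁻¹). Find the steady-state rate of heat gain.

Q = 76.1 W

Series thermal resistances, inner to outer:
  R_copper = (1/0.314 − 1/0.327)/(4πk) = 0.1266/(4π·384) = 2.624×10^-5 K/W
  R_cork board = (1/0.327 − 1/0.699)/(4πk) = 1.627/(4π·0.0468) = 2.767 K/W
  R_conv,out = 1/(4πr²h) = 1/(4π·0.699²·15.9) = 0.01024 K/W
ΣR = 2.624×10^-5 + 2.767 + 0.01024 = 2.777 K/W
Q = ΔT/ΣR = (-188 °C − 23.4 °C)/2.777 = -76.1 W
(Negative Q ⇒ heat flows inward; heat gain = 76.1 W.)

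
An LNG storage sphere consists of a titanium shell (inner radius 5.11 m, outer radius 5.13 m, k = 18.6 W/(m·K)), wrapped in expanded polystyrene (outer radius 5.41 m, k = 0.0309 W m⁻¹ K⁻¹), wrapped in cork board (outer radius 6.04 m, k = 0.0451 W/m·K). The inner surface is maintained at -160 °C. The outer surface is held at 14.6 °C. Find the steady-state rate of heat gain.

Series thermal resistances, inner to outer:
  R_titanium = (1/5.11 − 1/5.13)/(4πk) = 7.629×10^-4/(4π·18.6) = 3.264×10^-6 K/W
  R_expanded polystyrene = (1/5.13 − 1/5.41)/(4πk) = 0.01009/(4π·0.0309) = 0.02598 K/W
  R_cork board = (1/5.41 − 1/6.04)/(4πk) = 0.01928/(4π·0.0451) = 0.03402 K/W
ΣR = 3.264×10^-6 + 0.02598 + 0.03402 = 0.06000 K/W
Q = ΔT/ΣR = (-160 °C − 14.6 °C)/0.06000 = -2910 W
(Negative Q ⇒ heat flows inward; heat gain = 2910 W.)

Q = 2.91 kW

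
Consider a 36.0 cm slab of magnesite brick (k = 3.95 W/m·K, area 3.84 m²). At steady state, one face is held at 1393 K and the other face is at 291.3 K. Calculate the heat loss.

Q = kA·ΔT/L = 3.95 × 3.84 × |1393 K − 291.3 K| / 0.360 = 46400 W

Q = 46.4 kW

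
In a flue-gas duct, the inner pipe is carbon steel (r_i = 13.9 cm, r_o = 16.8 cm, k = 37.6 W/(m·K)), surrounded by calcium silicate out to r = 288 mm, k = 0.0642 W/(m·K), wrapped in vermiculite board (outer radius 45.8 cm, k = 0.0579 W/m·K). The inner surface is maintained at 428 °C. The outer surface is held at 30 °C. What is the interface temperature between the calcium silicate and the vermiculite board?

T = 224 °C

Series thermal resistances, inner to outer:
  R'_carbon steel = ln(0.168/0.139)/(2πk) = 0.1895/(2π·37.6) = 8.021×10^-4 m·K/W
  R'_calcium silicate = ln(0.288/0.168)/(2πk) = 0.5390/(2π·0.0642) = 1.336 m·K/W
  R'_vermiculite board = ln(0.458/0.288)/(2πk) = 0.4639/(2π·0.0579) = 1.275 m·K/W
ΣR = 8.021×10^-4 + 1.336 + 1.275 = 2.612 m·K/W
Q' = ΔT/ΣR = (428 °C − 30 °C)/2.612 = 152.4 W/m
From the inner boundary to the calcium silicate/vermiculite board interface, ΣR_partial = 1.337 m·K/W.
T_interface = T_in − Q'·ΣR_partial = 428 °C − (152.4)(1.337) = 224 °C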